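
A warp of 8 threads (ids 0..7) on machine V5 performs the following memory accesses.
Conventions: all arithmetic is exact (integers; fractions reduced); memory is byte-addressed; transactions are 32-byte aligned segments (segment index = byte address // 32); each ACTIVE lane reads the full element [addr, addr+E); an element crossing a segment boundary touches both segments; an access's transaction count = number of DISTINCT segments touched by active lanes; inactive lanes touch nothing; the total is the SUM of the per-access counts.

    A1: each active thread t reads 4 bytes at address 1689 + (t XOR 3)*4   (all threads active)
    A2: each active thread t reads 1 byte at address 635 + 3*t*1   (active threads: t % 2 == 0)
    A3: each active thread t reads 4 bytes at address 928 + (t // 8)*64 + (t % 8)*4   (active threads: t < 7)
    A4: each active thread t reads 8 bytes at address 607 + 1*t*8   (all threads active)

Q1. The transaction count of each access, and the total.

A1: 2 transactions
A2: 2 transactions
A3: 1 transaction
A4: 3 transactions

Answer: 2,2,1,3; total 8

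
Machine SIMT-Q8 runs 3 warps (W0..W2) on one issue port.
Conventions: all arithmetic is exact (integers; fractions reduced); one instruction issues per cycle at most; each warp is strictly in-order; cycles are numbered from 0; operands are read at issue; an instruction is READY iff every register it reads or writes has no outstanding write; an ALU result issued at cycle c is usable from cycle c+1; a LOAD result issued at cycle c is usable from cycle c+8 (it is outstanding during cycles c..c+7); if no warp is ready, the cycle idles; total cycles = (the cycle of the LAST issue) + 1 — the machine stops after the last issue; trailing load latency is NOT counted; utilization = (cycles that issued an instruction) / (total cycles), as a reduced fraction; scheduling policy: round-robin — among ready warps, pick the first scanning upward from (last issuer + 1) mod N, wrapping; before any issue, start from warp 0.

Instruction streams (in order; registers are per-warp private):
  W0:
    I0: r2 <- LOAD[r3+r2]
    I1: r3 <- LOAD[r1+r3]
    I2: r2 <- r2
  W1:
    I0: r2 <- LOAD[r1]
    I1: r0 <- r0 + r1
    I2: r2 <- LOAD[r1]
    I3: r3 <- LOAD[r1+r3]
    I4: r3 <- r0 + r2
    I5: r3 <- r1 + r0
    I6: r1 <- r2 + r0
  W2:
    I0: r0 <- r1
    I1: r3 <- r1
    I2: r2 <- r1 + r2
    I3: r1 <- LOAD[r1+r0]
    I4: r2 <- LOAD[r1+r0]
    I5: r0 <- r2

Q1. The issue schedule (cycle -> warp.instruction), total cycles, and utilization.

cycle 0: W0.I0
cycle 1: W1.I0
cycle 2: W2.I0
cycle 3: W0.I1
cycle 4: W1.I1
cycle 5: W2.I1
cycle 6: W2.I2
cycle 7: W2.I3
cycle 8: W0.I2
cycle 9: W1.I2
cycle 10: W1.I3
cycle 11: idle
cycle 12: idle
cycle 13: idle
cycle 14: idle
cycle 15: W2.I4
cycle 16: idle
cycle 17: idle
cycle 18: W1.I4
cycle 19: W1.I5
cycle 20: W1.I6
cycle 21: idle
cycle 22: idle
cycle 23: W2.I5

Answer: 24 cycles, utilization 2/3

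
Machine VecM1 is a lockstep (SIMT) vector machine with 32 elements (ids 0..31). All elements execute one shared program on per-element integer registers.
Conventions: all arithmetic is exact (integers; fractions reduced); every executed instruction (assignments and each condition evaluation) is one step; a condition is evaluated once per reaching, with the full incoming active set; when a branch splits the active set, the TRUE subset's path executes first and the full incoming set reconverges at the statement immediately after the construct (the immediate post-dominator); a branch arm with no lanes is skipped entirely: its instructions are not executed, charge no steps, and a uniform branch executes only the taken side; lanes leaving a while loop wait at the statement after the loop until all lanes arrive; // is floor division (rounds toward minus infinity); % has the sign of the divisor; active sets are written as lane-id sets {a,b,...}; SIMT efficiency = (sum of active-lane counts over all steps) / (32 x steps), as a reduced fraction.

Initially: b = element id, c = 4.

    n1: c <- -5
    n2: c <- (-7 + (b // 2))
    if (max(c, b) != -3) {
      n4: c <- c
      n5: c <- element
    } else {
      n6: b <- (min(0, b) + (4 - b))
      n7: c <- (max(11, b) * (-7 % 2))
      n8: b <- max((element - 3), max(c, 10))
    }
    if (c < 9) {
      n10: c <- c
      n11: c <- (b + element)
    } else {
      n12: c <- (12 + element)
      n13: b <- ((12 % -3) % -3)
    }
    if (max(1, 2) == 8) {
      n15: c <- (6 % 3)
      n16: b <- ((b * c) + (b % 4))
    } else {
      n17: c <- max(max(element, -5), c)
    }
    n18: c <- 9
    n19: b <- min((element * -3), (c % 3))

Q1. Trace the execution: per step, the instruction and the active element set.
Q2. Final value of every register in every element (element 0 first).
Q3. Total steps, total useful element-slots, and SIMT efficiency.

step 0: c <- -5                      {0,1,2,3,4,5,6,7,8,9,10,11,12,13,14,15,16,17,18,19,20,21,22,23,24,25,26,27,28,29,30,31}
step 1: c <- (-7 + (b // 2))         {0,1,2,3,4,5,6,7,8,9,10,11,12,13,14,15,16,17,18,19,20,21,22,23,24,25,26,27,28,29,30,31}
step 2: eval (max(c, b) != -3)       {0,1,2,3,4,5,6,7,8,9,10,11,12,13,14,15,16,17,18,19,20,21,22,23,24,25,26,27,28,29,30,31}
step 3: c <- c                       {0,1,2,3,4,5,6,7,8,9,10,11,12,13,14,15,16,17,18,19,20,21,22,23,24,25,26,27,28,29,30,31}
step 4: c <- element                 {0,1,2,3,4,5,6,7,8,9,10,11,12,13,14,15,16,17,18,19,20,21,22,23,24,25,26,27,28,29,30,31}
step 5: eval (c < 9)                 {0,1,2,3,4,5,6,7,8,9,10,11,12,13,14,15,16,17,18,19,20,21,22,23,24,25,26,27,28,29,30,31}
step 6: c <- c                       {0,1,2,3,4,5,6,7,8}
step 7: c <- (b + element)           {0,1,2,3,4,5,6,7,8}
step 8: c <- (12 + element)          {9,10,11,12,13,14,15,16,17,18,19,20,21,22,23,24,25,26,27,28,29,30,31}
step 9: b <- ((12 % -3) % -3)        {9,10,11,12,13,14,15,16,17,18,19,20,21,22,23,24,25,26,27,28,29,30,31}
step 10: eval (max(1, 2) == 8)        {0,1,2,3,4,5,6,7,8,9,10,11,12,13,14,15,16,17,18,19,20,21,22,23,24,25,26,27,28,29,30,31}
step 11: c <- max(max(element, -5), c) {0,1,2,3,4,5,6,7,8,9,10,11,12,13,14,15,16,17,18,19,20,21,22,23,24,25,26,27,28,29,30,31}
step 12: c <- 9                       {0,1,2,3,4,5,6,7,8,9,10,11,12,13,14,15,16,17,18,19,20,21,22,23,24,25,26,27,28,29,30,31}
step 13: b <- min((element * -3), (c % 3)) {0,1,2,3,4,5,6,7,8,9,10,11,12,13,14,15,16,17,18,19,20,21,22,23,24,25,26,27,28,29,30,31}

Answer: 14 steps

b: 0,-3,-6,-9,-12,-15,-18,-21,-24,-27,-30,-33,-36,-39,-42,-45,-48,-51,-54,-57,-60,-63,-66,-69,-72,-75,-78,-81,-84,-87,-90,-93
c: 9,9,9,9,9,9,9,9,9,9,9,9,9,9,9,9,9,9,9,9,9,9,9,9,9,9,9,9,9,9,9,9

steps = 14; useful = 384; efficiency = 384/448 = 6/7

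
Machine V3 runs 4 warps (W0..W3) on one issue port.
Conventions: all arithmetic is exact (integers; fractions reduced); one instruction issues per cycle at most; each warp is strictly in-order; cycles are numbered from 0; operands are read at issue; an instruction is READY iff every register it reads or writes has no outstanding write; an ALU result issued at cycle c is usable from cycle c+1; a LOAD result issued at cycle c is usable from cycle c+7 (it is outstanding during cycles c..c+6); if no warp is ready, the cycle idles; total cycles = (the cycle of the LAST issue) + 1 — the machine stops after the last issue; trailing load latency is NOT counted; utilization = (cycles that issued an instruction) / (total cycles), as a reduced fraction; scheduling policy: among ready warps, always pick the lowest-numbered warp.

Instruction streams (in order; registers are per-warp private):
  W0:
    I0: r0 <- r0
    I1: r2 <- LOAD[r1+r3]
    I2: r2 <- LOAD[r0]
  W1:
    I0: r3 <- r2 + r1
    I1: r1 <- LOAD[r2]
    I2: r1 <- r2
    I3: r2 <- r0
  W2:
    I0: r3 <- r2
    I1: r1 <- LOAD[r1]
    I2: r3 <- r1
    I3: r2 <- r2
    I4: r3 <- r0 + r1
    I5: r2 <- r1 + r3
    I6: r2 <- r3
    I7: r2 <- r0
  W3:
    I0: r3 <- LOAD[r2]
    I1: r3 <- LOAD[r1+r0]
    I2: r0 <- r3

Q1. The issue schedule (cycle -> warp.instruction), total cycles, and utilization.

cycle 0: W0.I0
cycle 1: W0.I1
cycle 2: W1.I0
cycle 3: W1.I1
cycle 4: W2.I0
cycle 5: W2.I1
cycle 6: W3.I0
cycle 7: idle
cycle 8: W0.I2
cycle 9: idle
cycle 10: W1.I2
cycle 11: W1.I3
cycle 12: W2.I2
cycle 13: W2.I3
cycle 14: W2.I4
cycle 15: W2.I5
cycle 16: W2.I6
cycle 17: W2.I7
cycle 18: W3.I1
cycle 19: idle
cycle 20: idle
cycle 21: idle
cycle 22: idle
cycle 23: idle
cycle 24: idle
cycle 25: W3.I2

Answer: 26 cycles, utilization 9/13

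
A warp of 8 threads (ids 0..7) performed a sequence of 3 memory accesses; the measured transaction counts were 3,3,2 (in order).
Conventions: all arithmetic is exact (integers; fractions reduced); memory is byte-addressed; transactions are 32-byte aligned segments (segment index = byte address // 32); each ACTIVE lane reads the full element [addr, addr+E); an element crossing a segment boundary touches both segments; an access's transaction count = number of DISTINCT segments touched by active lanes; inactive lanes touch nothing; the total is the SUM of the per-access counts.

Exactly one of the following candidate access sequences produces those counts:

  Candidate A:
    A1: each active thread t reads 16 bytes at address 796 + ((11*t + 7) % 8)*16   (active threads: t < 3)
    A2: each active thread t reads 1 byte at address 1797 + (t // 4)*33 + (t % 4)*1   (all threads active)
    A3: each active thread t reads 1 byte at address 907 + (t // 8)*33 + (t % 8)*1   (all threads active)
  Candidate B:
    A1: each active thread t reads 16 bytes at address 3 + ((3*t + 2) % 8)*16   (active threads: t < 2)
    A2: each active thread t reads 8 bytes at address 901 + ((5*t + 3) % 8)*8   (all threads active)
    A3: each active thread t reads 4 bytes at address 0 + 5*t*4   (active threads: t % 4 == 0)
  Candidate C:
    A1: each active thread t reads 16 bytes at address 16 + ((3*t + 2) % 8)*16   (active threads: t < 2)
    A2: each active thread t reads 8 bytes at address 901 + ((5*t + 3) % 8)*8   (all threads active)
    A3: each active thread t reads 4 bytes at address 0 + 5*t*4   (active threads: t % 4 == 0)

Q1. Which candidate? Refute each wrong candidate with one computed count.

A: A1 gives 4 transactions, not 3
C: A1 gives 2 transactions, not 3
B: all counts match (3,3,2)

Answer: B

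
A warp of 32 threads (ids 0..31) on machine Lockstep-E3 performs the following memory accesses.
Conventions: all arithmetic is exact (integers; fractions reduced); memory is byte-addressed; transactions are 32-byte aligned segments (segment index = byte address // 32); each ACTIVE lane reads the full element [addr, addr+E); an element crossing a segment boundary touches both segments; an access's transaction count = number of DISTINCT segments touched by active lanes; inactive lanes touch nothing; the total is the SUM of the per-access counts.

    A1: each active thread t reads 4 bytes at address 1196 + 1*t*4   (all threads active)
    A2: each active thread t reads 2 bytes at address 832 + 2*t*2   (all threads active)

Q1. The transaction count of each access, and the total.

A1: 5 transactions
A2: 4 transactions

Answer: 5,4; total 9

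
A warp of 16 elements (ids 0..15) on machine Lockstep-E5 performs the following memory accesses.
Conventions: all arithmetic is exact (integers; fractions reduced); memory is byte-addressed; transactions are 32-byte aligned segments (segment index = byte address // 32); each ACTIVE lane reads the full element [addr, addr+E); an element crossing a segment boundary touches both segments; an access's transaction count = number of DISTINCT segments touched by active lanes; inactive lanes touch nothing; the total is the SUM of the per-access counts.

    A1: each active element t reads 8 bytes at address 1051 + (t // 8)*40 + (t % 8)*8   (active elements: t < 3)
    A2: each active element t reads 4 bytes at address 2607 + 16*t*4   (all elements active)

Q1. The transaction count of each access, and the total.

A1: 2 transactions
A2: 16 transactions

Answer: 2,16; total 18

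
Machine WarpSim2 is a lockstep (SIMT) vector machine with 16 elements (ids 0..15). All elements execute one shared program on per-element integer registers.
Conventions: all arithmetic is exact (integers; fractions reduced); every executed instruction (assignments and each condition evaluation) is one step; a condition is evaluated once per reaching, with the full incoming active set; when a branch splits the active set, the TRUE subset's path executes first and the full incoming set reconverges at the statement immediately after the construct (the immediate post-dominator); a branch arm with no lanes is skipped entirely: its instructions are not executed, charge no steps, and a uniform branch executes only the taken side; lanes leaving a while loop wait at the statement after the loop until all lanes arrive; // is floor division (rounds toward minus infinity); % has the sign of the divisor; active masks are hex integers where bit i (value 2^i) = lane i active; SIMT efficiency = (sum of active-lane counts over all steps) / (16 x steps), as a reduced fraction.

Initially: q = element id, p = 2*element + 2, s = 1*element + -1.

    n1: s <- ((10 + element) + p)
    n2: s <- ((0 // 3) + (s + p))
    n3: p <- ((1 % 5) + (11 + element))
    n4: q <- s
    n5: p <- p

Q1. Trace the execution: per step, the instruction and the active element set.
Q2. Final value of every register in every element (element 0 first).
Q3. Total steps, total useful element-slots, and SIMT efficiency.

step 0: s <- ((10 + element) + p)    0xffff
step 1: s <- ((0 // 3) + (s + p))    0xffff
step 2: p <- ((1 % 5) + (11 + element)) 0xffff
step 3: q <- s                       0xffff
step 4: p <- p                       0xffff

Answer: 5 steps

q: 14,19,24,29,34,39,44,49,54,59,64,69,74,79,84,89
p: 12,13,14,15,16,17,18,19,20,21,22,23,24,25,26,27
s: 14,19,24,29,34,39,44,49,54,59,64,69,74,79,84,89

steps = 5; useful = 80; efficiency = 80/80 = 1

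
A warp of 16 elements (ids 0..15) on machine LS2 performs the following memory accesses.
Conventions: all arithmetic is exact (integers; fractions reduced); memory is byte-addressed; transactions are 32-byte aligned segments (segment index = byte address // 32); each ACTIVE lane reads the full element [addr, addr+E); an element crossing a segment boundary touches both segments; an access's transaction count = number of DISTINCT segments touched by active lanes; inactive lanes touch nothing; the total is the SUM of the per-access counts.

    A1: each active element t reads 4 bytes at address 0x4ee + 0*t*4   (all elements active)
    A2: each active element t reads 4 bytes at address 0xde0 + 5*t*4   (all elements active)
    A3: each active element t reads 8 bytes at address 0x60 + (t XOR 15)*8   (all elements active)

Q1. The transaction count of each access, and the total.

A1: 1 transaction
A2: 10 transactions
A3: 4 transactions

Answer: 1,10,4; total 15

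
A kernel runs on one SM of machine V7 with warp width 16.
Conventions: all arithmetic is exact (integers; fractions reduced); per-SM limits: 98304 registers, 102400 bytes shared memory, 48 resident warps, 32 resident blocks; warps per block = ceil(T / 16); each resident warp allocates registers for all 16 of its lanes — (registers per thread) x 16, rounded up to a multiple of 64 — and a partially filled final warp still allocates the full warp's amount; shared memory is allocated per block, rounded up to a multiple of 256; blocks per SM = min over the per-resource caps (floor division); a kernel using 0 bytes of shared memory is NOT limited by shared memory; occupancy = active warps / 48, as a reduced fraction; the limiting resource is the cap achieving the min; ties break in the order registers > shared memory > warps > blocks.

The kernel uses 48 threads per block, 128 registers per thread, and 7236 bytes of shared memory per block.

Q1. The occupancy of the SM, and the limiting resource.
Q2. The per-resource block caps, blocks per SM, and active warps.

Answer: occupancy 13/16, limited by shared memory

registers: 16 blocks
shared memory: 13 blocks
warps: 16 blocks
blocks: 32 blocks

Answer: 13 blocks, 39 active warps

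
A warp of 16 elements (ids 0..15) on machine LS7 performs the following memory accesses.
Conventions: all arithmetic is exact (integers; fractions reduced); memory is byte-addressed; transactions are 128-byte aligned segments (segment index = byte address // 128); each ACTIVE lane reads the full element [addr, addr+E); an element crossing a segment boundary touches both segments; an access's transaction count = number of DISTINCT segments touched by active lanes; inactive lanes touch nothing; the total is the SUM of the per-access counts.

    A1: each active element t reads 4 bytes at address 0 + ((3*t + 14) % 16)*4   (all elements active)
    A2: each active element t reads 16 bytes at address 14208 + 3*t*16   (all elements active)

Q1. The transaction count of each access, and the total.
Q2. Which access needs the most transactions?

A1: 1 transaction
A2: 6 transactions

Answer: 1,6; total 7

Answer: A2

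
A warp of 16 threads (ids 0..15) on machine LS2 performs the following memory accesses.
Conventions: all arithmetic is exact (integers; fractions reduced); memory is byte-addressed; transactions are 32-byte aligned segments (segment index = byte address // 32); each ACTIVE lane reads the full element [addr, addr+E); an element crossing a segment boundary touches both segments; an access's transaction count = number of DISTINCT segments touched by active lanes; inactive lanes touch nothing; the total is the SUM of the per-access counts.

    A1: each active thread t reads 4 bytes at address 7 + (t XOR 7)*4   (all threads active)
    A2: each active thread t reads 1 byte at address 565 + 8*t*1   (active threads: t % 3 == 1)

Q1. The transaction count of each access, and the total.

A1: 3 transactions
A2: 4 transactions

Answer: 3,4; total 7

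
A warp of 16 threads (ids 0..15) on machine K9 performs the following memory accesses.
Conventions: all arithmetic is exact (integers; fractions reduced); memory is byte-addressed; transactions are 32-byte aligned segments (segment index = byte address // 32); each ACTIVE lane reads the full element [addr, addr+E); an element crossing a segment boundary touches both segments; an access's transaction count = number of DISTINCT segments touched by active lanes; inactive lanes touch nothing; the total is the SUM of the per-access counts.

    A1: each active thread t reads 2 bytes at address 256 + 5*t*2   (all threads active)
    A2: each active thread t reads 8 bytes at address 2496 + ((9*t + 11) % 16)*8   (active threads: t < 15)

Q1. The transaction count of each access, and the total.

A1: 5 transactions
A2: 4 transactions

Answer: 5,4; total 9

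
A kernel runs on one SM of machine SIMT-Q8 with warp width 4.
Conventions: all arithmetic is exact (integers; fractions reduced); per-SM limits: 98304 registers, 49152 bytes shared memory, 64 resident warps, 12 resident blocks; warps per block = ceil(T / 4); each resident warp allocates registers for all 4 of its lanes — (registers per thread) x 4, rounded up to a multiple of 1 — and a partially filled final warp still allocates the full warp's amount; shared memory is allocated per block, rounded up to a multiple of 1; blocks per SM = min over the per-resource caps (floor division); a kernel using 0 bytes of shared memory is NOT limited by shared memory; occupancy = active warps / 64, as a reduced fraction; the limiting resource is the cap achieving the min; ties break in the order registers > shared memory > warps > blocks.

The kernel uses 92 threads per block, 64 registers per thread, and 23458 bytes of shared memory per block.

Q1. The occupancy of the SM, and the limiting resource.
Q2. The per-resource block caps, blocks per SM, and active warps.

Answer: occupancy 23/32, limited by shared memory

registers: 16 blocks
shared memory: 2 blocks
warps: 2 blocks
blocks: 12 blocks

Answer: 2 blocks, 46 active warps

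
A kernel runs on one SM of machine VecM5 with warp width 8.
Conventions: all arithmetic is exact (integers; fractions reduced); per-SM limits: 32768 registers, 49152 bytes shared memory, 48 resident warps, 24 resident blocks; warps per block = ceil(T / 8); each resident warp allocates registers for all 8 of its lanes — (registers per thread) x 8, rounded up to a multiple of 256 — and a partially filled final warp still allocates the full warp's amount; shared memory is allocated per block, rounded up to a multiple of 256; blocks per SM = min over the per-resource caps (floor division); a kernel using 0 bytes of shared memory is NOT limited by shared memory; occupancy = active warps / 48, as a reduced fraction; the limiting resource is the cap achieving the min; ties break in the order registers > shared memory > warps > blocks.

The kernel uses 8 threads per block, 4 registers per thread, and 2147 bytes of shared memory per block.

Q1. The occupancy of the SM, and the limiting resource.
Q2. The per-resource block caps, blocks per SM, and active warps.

Answer: occupancy 7/16, limited by shared memory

registers: 128 blocks
shared memory: 21 blocks
warps: 48 blocks
blocks: 24 blocks

Answer: 21 blocks, 21 active warps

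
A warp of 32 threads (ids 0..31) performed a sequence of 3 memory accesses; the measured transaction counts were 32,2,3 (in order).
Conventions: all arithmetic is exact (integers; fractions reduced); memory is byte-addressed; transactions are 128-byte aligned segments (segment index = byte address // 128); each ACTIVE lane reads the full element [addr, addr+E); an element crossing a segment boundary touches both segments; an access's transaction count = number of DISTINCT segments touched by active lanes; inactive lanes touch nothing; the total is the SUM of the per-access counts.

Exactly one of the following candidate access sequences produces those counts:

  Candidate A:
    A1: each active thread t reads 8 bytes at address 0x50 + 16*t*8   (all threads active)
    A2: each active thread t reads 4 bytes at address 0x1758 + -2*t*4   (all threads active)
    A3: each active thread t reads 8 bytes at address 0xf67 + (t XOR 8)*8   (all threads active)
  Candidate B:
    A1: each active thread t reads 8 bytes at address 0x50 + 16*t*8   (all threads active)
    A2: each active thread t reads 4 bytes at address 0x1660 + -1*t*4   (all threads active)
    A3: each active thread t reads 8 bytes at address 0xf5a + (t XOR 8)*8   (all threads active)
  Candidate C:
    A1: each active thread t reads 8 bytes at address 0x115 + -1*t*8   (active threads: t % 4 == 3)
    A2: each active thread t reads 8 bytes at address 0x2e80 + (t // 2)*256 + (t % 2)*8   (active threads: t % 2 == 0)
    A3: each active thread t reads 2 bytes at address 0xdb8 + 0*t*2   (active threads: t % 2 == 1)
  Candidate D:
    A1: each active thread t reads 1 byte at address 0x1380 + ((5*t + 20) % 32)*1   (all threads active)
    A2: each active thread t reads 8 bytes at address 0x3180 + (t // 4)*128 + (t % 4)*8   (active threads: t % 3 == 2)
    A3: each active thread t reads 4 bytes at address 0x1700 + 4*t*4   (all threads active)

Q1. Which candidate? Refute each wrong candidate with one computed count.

A: A2 gives 3 transactions, not 2
C: A1 gives 3 transactions, not 32
D: A1 gives 1 transaction, not 32
B: all counts match (32,2,3)

Answer: B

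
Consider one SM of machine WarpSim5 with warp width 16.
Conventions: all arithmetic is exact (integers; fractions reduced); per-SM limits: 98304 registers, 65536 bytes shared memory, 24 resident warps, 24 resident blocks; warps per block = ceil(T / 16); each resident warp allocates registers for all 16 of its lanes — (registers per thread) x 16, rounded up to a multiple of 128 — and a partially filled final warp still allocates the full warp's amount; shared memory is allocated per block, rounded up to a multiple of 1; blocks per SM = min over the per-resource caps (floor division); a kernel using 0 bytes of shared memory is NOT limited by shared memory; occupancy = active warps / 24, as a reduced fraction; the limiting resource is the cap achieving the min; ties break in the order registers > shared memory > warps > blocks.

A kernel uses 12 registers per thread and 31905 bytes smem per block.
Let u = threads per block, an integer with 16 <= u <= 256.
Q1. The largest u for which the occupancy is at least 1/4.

Answer: u = 256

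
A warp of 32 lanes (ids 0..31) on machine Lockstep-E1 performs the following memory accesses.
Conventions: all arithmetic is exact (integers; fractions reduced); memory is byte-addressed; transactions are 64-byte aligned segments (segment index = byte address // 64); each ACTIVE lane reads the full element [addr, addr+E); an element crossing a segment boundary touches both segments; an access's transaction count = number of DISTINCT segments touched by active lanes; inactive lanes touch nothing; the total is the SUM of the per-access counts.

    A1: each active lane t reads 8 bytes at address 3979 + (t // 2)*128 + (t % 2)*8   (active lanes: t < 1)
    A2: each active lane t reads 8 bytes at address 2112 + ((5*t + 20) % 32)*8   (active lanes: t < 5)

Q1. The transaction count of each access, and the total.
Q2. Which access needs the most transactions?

A1: 1 transaction
A2: 4 transactions

Answer: 1,4; total 5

Answer: A2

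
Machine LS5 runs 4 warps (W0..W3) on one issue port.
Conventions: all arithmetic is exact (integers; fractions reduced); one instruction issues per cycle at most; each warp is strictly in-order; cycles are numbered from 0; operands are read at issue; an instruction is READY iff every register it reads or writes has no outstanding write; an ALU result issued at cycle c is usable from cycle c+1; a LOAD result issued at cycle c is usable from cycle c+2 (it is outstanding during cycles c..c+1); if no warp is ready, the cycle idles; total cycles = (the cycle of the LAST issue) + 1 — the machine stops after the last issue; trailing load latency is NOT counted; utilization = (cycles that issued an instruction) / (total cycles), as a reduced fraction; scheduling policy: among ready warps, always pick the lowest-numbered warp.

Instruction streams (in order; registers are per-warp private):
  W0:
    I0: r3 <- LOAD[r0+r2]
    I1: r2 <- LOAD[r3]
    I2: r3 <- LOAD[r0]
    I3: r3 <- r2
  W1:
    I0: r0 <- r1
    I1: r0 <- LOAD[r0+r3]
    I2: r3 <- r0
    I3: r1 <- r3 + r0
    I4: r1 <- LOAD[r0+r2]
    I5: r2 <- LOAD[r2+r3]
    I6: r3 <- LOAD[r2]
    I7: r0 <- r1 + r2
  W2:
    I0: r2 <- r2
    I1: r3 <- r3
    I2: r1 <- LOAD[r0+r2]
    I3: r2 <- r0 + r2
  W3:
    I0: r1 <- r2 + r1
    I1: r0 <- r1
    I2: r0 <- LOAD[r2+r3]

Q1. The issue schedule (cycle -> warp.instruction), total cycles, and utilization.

cycle 0: W0.I0
cycle 1: W1.I0
cycle 2: W0.I1
cycle 3: W0.I2
cycle 4: W1.I1
cycle 5: W0.I3
cycle 6: W1.I2
cycle 7: W1.I3
cycle 8: W1.I4
cycle 9: W1.I5
cycle 10: W2.I0
cycle 11: W1.I6
cycle 12: W1.I7
cycle 13: W2.I1
cycle 14: W2.I2
cycle 15: W2.I3
cycle 16: W3.I0
cycle 17: W3.I1
cycle 18: W3.I2

Answer: 19 cycles, utilization 1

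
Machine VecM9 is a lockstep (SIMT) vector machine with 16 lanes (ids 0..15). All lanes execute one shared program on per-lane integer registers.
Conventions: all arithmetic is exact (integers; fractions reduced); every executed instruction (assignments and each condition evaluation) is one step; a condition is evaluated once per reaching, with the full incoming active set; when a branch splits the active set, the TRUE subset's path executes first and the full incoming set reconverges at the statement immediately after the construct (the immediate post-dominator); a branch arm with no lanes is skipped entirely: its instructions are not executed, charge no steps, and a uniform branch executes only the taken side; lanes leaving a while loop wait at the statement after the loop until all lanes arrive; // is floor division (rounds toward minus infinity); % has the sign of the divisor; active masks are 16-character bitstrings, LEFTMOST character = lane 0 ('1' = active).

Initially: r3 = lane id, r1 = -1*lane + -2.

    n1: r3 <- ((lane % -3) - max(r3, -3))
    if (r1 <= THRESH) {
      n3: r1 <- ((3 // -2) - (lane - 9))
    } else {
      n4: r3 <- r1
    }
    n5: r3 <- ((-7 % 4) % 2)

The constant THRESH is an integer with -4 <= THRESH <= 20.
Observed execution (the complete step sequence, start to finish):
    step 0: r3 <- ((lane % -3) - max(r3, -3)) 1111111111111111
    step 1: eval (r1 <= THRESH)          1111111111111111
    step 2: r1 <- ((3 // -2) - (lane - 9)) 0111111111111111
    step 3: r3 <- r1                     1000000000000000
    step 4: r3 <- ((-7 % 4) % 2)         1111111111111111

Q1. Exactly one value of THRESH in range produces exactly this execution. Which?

Answer: THRESH = -3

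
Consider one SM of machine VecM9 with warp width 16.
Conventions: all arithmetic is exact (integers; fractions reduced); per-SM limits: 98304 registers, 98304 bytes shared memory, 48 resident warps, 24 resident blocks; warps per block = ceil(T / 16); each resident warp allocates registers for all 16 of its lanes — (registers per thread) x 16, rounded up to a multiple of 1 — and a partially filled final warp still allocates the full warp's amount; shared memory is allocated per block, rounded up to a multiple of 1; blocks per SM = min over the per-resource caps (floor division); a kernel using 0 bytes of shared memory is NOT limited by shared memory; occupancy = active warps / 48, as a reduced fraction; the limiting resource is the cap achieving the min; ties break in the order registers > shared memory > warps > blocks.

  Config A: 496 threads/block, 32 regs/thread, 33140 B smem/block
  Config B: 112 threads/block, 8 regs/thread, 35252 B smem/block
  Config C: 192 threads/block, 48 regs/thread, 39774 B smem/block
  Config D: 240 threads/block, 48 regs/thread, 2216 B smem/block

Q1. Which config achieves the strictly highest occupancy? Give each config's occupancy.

occupancies: A 31/48, B 7/24, C 1/2, D 15/16

Answer: D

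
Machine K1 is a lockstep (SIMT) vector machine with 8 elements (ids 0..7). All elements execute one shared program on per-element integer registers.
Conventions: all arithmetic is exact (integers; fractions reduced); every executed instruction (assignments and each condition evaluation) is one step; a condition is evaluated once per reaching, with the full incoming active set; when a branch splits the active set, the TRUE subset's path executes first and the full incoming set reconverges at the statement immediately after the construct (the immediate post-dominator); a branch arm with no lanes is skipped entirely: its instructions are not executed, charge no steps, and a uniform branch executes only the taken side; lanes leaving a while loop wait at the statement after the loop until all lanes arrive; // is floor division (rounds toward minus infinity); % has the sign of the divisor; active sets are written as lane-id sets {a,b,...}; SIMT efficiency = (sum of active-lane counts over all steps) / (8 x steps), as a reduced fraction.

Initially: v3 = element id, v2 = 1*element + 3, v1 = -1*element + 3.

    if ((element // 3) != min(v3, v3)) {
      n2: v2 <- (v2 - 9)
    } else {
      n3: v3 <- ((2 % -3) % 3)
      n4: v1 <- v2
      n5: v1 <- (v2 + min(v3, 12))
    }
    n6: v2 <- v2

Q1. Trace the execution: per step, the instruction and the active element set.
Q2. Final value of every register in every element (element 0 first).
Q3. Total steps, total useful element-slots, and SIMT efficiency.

step 0: eval ((element // 3) != min(v3, v3)) {0,1,2,3,4,5,6,7}
step 1: v2 <- (v2 - 9)               {1,2,3,4,5,6,7}
step 2: v3 <- ((2 % -3) % 3)         {0}
step 3: v1 <- v2                     {0}
step 4: v1 <- (v2 + min(v3, 12))     {0}
step 5: v2 <- v2                     {0,1,2,3,4,5,6,7}

Answer: 6 steps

v3: 2,1,2,3,4,5,6,7
v2: 3,-5,-4,-3,-2,-1,0,1
v1: 5,2,1,0,-1,-2,-3,-4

steps = 6; useful = 26; efficiency = 26/48 = 13/24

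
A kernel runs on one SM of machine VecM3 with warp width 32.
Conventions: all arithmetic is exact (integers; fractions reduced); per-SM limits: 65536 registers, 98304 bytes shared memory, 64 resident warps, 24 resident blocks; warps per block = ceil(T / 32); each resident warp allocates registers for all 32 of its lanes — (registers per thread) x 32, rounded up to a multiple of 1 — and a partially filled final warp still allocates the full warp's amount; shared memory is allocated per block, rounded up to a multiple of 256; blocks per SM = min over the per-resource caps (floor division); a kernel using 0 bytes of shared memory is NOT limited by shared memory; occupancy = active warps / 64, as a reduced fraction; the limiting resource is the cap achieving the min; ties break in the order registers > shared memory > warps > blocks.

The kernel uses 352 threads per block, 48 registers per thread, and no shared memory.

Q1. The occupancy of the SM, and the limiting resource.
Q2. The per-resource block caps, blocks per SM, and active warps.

Answer: occupancy 33/64, limited by registers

registers: 3 blocks
shared memory: no limit (kernel uses none)
warps: 5 blocks
blocks: 24 blocks

Answer: 3 blocks, 33 active warps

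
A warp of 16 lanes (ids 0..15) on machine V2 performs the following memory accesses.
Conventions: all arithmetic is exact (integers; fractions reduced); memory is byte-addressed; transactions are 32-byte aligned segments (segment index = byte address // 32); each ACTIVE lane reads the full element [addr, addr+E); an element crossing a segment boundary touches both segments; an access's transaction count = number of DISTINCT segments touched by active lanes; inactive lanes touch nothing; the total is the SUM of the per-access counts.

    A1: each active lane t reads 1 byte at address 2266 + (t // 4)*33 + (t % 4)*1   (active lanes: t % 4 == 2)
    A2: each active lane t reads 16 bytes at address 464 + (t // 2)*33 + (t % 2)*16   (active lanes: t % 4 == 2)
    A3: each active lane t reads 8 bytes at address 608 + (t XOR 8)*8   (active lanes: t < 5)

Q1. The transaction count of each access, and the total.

A1: 4 transactions
A2: 8 transactions
A3: 2 transactions

Answer: 4,8,2; total 14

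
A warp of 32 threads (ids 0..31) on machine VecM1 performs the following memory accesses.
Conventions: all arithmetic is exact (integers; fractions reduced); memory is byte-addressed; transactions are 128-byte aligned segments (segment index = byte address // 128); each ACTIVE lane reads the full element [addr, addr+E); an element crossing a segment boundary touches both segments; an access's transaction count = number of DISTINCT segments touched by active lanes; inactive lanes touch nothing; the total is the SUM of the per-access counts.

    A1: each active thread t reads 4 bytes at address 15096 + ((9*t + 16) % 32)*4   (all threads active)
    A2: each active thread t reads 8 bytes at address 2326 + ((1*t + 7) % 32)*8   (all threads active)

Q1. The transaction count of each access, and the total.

A1: 2 transactions
A2: 3 transactions

Answer: 2,3; total 5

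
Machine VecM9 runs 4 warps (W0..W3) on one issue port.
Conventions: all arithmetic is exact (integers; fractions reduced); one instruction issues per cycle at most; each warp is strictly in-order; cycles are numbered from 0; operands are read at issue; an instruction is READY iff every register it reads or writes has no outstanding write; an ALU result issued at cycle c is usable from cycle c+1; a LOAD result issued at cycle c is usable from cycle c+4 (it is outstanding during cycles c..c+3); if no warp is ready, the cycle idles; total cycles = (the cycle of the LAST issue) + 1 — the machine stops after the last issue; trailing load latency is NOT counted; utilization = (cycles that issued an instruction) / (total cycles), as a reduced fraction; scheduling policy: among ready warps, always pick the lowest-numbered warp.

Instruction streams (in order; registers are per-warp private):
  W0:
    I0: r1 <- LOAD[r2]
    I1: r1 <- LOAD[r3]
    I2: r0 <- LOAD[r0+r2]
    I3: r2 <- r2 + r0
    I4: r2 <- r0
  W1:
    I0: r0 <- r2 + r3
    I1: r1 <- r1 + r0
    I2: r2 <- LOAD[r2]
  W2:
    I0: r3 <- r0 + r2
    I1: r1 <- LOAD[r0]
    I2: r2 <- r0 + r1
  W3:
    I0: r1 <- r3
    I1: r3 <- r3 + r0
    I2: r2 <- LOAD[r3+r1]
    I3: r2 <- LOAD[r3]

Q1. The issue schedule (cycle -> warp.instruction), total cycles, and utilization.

cycle 0: W0.I0
cycle 1: W1.I0
cycle 2: W1.I1
cycle 3: W1.I2
cycle 4: W0.I1
cycle 5: W0.I2
cycle 6: W2.I0
cycle 7: W2.I1
cycle 8: W3.I0
cycle 9: W0.I3
cycle 10: W0.I4
cycle 11: W2.I2
cycle 12: W3.I1
cycle 13: W3.I2
cycle 14: idle
cycle 15: idle
cycle 16: idle
cycle 17: W3.I3

Answer: 18 cycles, utilization 5/6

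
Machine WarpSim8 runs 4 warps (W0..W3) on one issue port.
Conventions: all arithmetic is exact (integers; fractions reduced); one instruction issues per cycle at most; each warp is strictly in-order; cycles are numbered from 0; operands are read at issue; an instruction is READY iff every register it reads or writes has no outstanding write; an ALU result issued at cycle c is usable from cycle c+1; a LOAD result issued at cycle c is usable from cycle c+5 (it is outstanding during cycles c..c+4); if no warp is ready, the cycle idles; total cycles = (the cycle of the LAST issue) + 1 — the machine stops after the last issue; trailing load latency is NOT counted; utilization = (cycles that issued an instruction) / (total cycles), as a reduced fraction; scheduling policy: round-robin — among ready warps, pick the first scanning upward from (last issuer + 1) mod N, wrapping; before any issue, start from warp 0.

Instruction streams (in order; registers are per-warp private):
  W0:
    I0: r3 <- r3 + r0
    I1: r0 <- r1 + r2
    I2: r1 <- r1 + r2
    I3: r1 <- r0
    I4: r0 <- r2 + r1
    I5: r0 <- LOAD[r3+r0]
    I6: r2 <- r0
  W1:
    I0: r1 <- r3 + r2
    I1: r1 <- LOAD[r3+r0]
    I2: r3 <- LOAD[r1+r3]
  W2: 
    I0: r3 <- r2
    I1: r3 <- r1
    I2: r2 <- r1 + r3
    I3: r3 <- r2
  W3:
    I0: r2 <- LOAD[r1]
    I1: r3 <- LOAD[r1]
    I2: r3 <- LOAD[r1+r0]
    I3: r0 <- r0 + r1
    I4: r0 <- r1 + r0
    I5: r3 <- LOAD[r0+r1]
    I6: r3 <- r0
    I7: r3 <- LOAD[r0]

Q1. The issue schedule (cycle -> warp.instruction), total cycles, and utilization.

cycle 0: W0.I0
cycle 1: W1.I0
cycle 2: W2.I0
cycle 3: W3.I0
cycle 4: W0.I1
cycle 5: W1.I1
cycle 6: W2.I1
cycle 7: W3.I1
cycle 8: W0.I2
cycle 9: W2.I2
cycle 10: W0.I3
cycle 11: W1.I2
cycle 12: W2.I3
cycle 13: W3.I2
cycle 14: W0.I4
cycle 15: W3.I3
cycle 16: W0.I5
cycle 17: W3.I4
cycle 18: W3.I5
cycle 19: idle
cycle 20: idle
cycle 21: W0.I6
cycle 22: idle
cycle 23: W3.I6
cycle 24: W3.I7

Answer: 25 cycles, utilization 22/25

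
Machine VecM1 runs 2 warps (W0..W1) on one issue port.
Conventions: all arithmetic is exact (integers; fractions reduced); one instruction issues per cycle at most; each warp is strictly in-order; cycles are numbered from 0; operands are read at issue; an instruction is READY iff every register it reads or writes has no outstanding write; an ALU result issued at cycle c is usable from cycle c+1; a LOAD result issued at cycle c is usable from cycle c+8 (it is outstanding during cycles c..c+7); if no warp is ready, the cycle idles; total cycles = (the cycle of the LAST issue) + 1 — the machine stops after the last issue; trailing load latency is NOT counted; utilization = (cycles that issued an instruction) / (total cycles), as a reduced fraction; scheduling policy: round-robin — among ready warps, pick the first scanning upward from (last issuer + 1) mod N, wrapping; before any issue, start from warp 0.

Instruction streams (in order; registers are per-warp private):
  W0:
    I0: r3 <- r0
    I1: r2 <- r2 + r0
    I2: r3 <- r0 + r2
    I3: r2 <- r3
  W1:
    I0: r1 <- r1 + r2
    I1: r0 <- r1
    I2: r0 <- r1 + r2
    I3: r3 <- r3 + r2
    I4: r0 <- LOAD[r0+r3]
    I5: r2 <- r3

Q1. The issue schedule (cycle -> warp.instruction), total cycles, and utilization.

cycle 0: W0.I0
cycle 1: W1.I0
cycle 2: W0.I1
cycle 3: W1.I1
cycle 4: W0.I2
cycle 5: W1.I2
cycle 6: W0.I3
cycle 7: W1.I3
cycle 8: W1.I4
cycle 9: W1.I5

Answer: 10 cycles, utilization 1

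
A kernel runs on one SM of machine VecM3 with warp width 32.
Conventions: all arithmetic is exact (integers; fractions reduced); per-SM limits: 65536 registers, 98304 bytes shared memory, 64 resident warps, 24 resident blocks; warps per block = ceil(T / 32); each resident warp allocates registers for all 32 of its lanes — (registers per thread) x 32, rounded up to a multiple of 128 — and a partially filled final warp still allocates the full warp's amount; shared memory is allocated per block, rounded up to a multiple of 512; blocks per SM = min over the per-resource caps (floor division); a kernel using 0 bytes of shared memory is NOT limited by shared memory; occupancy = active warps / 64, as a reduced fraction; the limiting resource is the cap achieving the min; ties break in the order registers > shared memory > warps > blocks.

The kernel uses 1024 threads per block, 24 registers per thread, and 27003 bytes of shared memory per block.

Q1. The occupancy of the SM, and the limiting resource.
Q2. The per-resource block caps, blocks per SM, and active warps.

Answer: occupancy 1, limited by registers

registers: 2 blocks
shared memory: 3 blocks
warps: 2 blocks
blocks: 24 blocks

Answer: 2 blocks, 64 active warps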